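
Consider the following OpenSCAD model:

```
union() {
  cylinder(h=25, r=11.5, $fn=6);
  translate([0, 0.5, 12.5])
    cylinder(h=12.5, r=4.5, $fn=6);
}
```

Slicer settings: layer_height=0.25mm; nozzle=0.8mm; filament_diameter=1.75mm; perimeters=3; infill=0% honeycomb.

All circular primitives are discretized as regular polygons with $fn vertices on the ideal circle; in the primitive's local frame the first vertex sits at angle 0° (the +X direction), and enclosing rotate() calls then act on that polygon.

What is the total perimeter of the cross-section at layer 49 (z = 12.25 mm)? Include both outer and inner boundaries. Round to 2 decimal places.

69.00 mm

At z = 12.25 mm: the r=11.5 cylinder gives a regular 6-gon of circumradius 11.5 (constant along its height) (perimeter = 2·6·11.500·sin(180°/6) = 69.00 mm); the cylinder at (0, 0.5) does not reach this height (z outside [12.5, 25]); Combining (union): only the r=11.5 cylinder is present, so the union is just that shape — boundary = 69.00 mm. Overall, the cross-section is a single solid region. Total boundary length (outer) = 69.00 mm.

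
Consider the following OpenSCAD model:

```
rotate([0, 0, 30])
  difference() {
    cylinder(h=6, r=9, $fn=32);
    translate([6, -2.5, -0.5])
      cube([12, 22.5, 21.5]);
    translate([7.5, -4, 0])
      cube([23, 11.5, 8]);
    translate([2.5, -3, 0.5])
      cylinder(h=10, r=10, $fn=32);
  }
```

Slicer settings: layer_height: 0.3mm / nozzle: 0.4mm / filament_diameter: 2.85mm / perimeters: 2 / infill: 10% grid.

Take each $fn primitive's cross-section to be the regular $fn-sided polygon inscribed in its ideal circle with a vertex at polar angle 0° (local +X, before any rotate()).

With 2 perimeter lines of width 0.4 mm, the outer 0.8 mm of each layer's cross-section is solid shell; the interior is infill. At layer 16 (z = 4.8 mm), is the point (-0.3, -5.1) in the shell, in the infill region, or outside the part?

outside

At z = 4.8 mm: the cylinder: section is a regular 32-gon, circumradius r=9; the cube at (6, -2.5) is present — its section is the full 12×22.5 rectangle; the 23×11.5 cube at (7.5, -4) contributes its full rectangle; the r=10 cylinder at (2.5, -3) gives a regular 32-gon of circumradius 10 (constant along its height); After the difference (first − rest): starting from the r=9 cylinder, the 12×22.5 cube at (6, -2.5) partially overlaps it — only the 20.86 mm² overlap (of its 270.00 mm²) is removed, clipping the outline; the 23×11.5 cube at (7.5, -4) partially overlaps it — only the 1.28 mm² overlap (of its 264.50 mm²) is removed, clipping the outline; the r=10 cylinder at (2.5, -3) partially overlaps it — only the 184.55 mm² overlap (of its 312.14 mm²) is removed, clipping the outline — 1 connected region; (rotated 30° about Z; rotation is an isometry so areas/perimeters/island counts are preserved). Overall, the cross-section is a single solid region. Undo the 30° rotation: the query point maps to (-2.810, -4.267) in the un-rotated model frame. The nearest boundary edge runs (-7.31, -4.95)→(-7.18, -5.37); distance from the point to it = 4.51 mm. The point is not inside any of the regions above, so it lies outside the cross-section (4.51 mm from the nearest boundary).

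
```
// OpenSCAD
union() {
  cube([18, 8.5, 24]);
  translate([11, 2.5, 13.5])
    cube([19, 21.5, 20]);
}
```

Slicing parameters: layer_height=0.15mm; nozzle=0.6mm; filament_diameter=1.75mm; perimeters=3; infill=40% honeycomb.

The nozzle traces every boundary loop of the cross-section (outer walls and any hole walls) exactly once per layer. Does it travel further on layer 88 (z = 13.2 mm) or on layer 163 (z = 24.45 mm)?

layer 163 (z = 24.45 mm)

Layer 88 (z = 13.2): the 18×8.5 cube contributes its full rectangle (perimeter 53.00 mm); the cube at (11, 2.5) is not intersected at this z (z outside [13.5, 33.5]); Combining (union): only the 18×8.5 cube is present, so the union is just that shape — boundary = 53.00 mm. So its perimeter = 53.00 mm. Layer 163 (z = 24.45): the cube is absent (z outside [0, 24]); the cube at (11, 2.5) is present — its section is the full 19×21.5 rectangle (perimeter 81.00 mm); Taking the union: only the 19×21.5 cube at (11, 2.5) is present, so the union is just that shape — boundary = 81.00 mm. So its perimeter = 81.00 mm. Layer 163 is larger (81.00 vs 53.00 mm).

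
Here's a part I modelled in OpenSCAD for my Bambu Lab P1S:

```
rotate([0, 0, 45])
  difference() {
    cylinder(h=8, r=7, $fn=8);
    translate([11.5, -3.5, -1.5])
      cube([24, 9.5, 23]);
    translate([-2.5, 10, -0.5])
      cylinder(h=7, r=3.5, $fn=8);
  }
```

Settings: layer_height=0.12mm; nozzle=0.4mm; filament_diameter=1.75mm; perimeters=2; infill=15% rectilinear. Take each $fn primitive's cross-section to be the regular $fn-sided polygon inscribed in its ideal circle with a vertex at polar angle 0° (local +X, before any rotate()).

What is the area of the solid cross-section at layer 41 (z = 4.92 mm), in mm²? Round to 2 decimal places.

At z = 4.92 mm: the r=7 cylinder contributes a regular 8-gon of circumradius 7 (area = (8/2)·7.000²·sin(360°/8) = 138.59 mm²); the cube at (11.5, -3.5) (footprint 24×9.5) is included at this height (area 228.00 mm²); the cylinder at (-2.5, 10): section is a regular 8-gon, circumradius r=3.5 (area = (8/2)·3.500²·sin(360°/8) = 34.65 mm²); Subtracting the remaining from the first: starting from the r=7 cylinder (138.59 mm²), the 24×9.5 cube at (11.5, -3.5) misses the remaining region (no effect); the r=3.5 cylinder at (-2.5, 10) misses the remaining region (no effect) — area = 138.59 mm²; (whole slice rotated 45° about Z — lengths, areas and connectivity unchanged). Overall, the cross-section is a single solid region. Net area = 138.59 mm².

138.59 mm²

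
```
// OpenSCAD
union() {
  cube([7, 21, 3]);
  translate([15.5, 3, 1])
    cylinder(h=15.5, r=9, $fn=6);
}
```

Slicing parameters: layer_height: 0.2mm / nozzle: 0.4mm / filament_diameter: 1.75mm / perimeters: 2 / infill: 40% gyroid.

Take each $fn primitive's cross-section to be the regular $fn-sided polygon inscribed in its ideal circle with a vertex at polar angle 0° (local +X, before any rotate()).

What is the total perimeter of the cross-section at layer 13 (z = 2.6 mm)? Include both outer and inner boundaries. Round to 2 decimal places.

At z = 2.6 mm: the 7×21 cube contributes its full rectangle (perimeter 56.00 mm); the cylinder at (15.5, 3): section is a regular 6-gon, circumradius r=9 (perimeter = 2·6·9.000·sin(180°/6) = 54.00 mm); Taking the union: the regions partially overlap (shared area 0.43 mm²), so the edge portions inside another operand are dropped and the merged outline is re-measured after clipping — boundary = 106.27 mm. Overall, the cross-section is a single solid region. Total boundary length (outer) = 106.27 mm.

106.27 mm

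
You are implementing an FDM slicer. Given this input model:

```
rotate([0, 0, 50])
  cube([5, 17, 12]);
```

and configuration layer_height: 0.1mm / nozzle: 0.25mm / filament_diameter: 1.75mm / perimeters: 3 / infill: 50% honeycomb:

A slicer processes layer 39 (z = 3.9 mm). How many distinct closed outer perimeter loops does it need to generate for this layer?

At z = 3.9 mm: the 5×17 cube contributes its full rectangle; (rotated 50° about Z; rotation is an isometry so areas/perimeters/island counts are preserved). The result has 1 disconnected region.

1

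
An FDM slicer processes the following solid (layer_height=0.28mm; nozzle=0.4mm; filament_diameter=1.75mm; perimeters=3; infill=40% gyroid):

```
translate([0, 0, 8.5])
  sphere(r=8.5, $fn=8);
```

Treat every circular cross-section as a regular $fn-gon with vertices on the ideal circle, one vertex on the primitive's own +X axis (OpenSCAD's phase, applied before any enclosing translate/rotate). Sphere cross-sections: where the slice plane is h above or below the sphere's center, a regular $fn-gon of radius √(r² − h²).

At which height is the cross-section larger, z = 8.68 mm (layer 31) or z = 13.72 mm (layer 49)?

layer 31 (z = 8.68 mm)

Layer 31 (z = 8.68): the sphere: section is a regular 8-gon, circumradius = √(r²−h²) = √(8.5²−0.18²) = 8.498 (area = (8/2)·8.498²·sin(360°/8) = 204.26 mm²). So its area = 204.26 mm². Layer 49 (z = 13.72): the r=8.5 sphere contributes a regular 8-gon of circumradius √(8.5²−5.22²) = 6.708 (area = (8/2)·6.708²·sin(360°/8) = 127.28 mm²). So its area = 127.28 mm². Layer 31 is larger (204.26 vs 127.28 mm²).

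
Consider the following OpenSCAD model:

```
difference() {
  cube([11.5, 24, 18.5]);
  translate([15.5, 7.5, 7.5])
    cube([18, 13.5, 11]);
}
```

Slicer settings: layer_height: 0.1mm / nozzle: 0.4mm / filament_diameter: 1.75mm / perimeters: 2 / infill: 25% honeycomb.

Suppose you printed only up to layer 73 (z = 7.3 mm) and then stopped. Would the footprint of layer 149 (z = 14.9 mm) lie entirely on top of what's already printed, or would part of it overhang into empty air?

Compare the two slices. At z = 7.3: the 11.5×24 cube contributes its full rectangle (area 276.00 mm²); the cube at (15.5, 7.5) is absent (z outside [7.5, 18.5]); Taking the first minus the rest: none of the subtracted shapes is present at this height, so the 11.5×24 cube is unchanged — area = 276.00 mm². At z = 14.9: the cube is present — its section is the full 11.5×24 rectangle (area 276.00 mm²); the cube at (15.5, 7.5) is present — its section is the full 18×13.5 rectangle (area 243.00 mm²); Subtracting the remaining from the first: starting from the 11.5×24 cube (276.00 mm²), the 18×13.5 cube at (15.5, 7.5) misses the remaining region (no effect) — area = 276.00 mm². Checking containment: the cross-section at z = 14.9 is a subset of the cross-section at z = 7.3.

entirely on top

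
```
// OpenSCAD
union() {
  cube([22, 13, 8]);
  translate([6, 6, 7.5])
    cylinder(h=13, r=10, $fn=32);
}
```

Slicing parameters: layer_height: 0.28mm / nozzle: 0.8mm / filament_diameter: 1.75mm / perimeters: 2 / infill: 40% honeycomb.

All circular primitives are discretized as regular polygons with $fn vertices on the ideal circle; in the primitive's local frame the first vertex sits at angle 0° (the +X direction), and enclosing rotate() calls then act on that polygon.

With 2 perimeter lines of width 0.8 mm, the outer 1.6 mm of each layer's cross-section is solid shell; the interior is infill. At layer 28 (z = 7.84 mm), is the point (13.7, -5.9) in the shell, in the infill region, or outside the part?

At z = 7.84 mm: the cube (footprint 22×13) is included at this height; the r=10 cylinder at (6, 6) contributes a regular 32-gon of circumradius 10; Merging all regions: the regions partially overlap (shared area 197.49 mm²), so overlapping operands fuse into one piece — 1 connected region. Overall, the cross-section is a single solid region. The nearest boundary edge runs (13.07, -1.07)→(11.56, -2.31); distance from the point to it = 4.18 mm. The point is not inside any of the regions above, so it lies outside the cross-section (4.18 mm from the nearest boundary).

outside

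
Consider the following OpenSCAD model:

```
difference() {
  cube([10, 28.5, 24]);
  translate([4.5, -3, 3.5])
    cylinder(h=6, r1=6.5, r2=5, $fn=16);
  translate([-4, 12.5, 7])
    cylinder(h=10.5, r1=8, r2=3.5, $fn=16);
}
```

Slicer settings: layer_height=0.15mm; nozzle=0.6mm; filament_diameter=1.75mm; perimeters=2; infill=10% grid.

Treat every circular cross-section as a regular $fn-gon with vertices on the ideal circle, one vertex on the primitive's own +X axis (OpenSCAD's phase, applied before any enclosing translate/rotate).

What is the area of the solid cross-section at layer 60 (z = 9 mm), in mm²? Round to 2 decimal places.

At z = 9 mm: the 10×28.5 cube contributes its full rectangle (area 285.00 mm²); the cone at (4.5, -3) contributes a regular 16-gon of circumradius 5.125 (interpolated between r1=6.5 and r2=5 at t=0.917) (area = (16/2)·5.125²·sin(360°/16) = 80.41 mm²); the cone at (-4, 12.5): at t=0.190 of its height the radius interpolates to r₁+(r₂−r₁)t = 7.143, giving a regular 16-gon of that circumradius (area = (16/2)·7.143²·sin(360°/16) = 156.20 mm²); Taking the first minus the rest: starting from the 10×28.5 cube (285.00 mm²), the cone at (4.5, -3) partially overlaps it — only the 11.75 mm² overlap (of its 80.41 mm²) is removed, clipping the outline; the cone at (-4, 12.5) partially overlaps it — only the 24.89 mm² overlap (of its 156.20 mm²) is removed, clipping the outline — area = 248.36 mm². Overall, the cross-section is a single solid region. Net area = 248.36 mm².

248.36 mm²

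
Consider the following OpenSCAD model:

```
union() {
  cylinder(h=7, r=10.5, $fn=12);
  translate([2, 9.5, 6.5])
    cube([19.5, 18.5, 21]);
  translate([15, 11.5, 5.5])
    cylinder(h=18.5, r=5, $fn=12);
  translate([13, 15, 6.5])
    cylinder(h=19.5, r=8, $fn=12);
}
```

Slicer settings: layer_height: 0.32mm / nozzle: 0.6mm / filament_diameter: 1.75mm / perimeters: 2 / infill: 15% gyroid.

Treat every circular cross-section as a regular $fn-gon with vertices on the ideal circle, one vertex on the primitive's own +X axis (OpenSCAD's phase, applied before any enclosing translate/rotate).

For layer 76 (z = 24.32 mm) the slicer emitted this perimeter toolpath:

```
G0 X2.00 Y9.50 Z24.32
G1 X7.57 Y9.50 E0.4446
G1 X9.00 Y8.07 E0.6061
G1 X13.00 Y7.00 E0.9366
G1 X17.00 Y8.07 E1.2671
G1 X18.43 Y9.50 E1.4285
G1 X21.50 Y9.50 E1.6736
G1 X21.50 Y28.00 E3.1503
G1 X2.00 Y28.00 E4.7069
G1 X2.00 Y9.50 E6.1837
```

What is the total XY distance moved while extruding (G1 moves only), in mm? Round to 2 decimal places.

Sum the Euclidean lengths of each G1 segment: total = 77.47 mm.

77.47 mm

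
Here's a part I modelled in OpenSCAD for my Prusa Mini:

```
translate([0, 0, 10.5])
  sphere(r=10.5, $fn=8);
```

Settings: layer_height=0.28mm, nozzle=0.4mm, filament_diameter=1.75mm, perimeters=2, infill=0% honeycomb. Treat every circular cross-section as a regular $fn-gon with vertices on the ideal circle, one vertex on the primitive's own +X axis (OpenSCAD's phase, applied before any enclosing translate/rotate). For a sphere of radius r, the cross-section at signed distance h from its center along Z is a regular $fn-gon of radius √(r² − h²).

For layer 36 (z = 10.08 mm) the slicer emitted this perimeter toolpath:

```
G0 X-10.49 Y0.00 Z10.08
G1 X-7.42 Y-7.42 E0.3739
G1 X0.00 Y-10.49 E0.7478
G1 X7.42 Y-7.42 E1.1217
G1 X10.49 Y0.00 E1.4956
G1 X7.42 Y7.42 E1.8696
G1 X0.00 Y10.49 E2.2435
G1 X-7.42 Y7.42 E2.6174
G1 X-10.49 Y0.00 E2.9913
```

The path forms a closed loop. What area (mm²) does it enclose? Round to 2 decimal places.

311.34 mm²

Apply the shoelace formula to the sequence of (X, Y) vertices; enclosed area = 311.34 mm².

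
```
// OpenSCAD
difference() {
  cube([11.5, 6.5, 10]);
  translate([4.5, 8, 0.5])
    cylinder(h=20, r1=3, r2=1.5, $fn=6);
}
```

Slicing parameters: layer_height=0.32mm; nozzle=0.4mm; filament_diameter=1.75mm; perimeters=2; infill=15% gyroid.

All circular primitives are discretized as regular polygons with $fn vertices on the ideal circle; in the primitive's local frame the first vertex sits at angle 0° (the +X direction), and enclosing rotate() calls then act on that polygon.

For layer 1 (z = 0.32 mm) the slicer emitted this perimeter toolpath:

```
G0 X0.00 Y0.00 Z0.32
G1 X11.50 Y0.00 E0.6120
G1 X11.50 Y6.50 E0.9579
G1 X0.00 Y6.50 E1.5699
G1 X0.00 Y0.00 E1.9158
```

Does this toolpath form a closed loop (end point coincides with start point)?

yes

Start point (G0): (0.00, 0.00). End point (last G1): the path returns to the start — closed.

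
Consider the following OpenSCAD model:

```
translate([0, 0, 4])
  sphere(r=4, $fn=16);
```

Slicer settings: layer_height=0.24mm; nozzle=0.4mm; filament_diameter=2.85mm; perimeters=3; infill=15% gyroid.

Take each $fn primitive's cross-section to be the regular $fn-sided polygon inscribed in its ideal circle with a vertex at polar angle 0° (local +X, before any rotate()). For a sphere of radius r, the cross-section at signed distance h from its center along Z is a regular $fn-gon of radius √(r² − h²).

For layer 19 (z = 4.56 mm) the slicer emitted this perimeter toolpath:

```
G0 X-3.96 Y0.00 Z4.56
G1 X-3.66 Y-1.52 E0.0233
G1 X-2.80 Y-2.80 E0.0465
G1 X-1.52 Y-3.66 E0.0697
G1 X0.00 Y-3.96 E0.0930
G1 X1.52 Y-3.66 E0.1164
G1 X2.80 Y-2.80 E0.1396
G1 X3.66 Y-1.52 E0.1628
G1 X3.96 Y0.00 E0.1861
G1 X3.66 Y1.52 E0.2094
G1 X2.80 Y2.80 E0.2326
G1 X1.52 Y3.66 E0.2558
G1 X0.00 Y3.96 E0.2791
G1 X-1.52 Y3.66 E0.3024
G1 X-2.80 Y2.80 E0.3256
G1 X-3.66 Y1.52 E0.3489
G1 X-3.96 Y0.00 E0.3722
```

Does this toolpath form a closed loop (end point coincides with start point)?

yes

Start point (G0): (-3.96, 0.00). End point (last G1): the path returns to the start — closed.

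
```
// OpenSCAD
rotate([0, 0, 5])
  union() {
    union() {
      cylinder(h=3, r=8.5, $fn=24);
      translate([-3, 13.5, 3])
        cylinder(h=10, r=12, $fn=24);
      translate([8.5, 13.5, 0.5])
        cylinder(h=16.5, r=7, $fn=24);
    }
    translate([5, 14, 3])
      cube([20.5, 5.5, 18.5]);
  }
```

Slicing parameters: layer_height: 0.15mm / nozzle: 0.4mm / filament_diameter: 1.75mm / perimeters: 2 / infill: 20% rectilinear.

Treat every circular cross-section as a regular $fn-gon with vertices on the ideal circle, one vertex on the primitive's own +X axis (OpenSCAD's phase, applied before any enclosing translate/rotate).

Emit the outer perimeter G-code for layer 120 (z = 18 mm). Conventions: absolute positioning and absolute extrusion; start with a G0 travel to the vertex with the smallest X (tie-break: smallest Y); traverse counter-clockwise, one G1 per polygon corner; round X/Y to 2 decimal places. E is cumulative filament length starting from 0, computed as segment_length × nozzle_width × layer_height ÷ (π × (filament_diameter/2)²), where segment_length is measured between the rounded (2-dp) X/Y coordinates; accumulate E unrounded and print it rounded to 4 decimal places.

At z = 18 mm: the cylinder is absent (z outside [0, 3]); the cylinder at (-3, 13.5) is absent (z outside [3, 13]); the cylinder at (8.5, 13.5) does not reach this height (z outside [0.5, 17]); Combining (union): nothing is present at this height; the 20.5×5.5 cube at (5, 14) contributes its full rectangle; Combining (union): only the 20.5×5.5 cube at (5, 14) is present, so the union is just that shape — 1 connected region; (whole slice rotated 5° about Z — lengths, areas and connectivity unchanged). The outline is a single polygon with 4 vertices. Extrusion per mm of travel: 0.4 × 0.15 / (π × 0.875²) = 0.024945. Accumulating E over each segment gives final E = 1.2971.

G0 X3.28 Y19.86 Z18.00
G1 X3.76 Y14.38 E0.1372
G1 X24.18 Y16.17 E0.6486
G1 X23.70 Y21.65 E0.7858
G1 X3.28 Y19.86 E1.2971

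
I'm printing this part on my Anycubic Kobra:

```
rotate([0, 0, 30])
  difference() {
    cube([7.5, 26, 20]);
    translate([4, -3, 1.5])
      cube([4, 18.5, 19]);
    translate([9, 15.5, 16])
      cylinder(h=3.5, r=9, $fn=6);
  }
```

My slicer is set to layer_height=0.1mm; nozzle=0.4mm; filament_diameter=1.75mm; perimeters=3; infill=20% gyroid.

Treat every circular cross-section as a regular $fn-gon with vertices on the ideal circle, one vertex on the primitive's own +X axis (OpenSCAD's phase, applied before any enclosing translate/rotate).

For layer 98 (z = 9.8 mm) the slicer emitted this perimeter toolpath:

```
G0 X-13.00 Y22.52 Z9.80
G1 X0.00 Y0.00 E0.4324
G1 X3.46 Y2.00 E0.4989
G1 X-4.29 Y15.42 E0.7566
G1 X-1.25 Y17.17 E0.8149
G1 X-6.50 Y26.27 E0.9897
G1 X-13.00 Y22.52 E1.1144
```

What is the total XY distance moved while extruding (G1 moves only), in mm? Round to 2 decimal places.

67.01 mm

Sum the Euclidean lengths of each G1 segment: total = 67.01 mm.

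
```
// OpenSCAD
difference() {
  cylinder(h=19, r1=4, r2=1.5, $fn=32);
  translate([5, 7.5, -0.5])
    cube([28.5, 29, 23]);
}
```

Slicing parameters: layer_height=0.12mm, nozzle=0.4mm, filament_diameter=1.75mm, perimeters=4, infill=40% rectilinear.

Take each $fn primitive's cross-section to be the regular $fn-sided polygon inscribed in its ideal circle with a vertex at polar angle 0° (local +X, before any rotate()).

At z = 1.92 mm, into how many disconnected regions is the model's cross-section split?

1

At z = 1.92 mm: the cone contributes a regular 32-gon of circumradius 3.747 (interpolated between r1=4 and r2=1.5 at t=0.101); the cube at (5, 7.5) is present — its section is the full 28.5×29 rectangle; After the difference (first − rest): starting from the cone, the 28.5×29 cube at (5, 7.5) misses the remaining region (no effect) — 1 connected region. The result has 1 disconnected region.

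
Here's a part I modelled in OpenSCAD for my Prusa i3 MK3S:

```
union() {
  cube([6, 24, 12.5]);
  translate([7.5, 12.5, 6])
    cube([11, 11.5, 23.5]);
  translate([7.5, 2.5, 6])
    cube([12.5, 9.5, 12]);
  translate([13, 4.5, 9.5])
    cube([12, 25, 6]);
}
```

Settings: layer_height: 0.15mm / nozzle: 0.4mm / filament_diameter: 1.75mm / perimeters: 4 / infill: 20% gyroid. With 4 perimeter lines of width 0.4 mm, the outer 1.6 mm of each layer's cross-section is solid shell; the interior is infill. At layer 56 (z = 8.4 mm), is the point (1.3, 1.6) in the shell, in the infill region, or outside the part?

shell

At z = 8.4 mm: the cube is present — its section is the full 6×24 rectangle; the 11×11.5 cube at (7.5, 12.5) contributes its full rectangle; the 12.5×9.5 cube at (7.5, 2.5) contributes its full rectangle; the cube at (13, 4.5) does not reach this height (z outside [9.5, 15.5]); Combining (union): the 3 present regions are separate (no shared area or edge), so areas and boundary lengths simply add and each stays a separate island — 3 connected regions. Overall, the cross-section has 3 separate islands. The nearest boundary edge runs (0.00, 0.00)→(0.00, 24.00); distance from the point to it = 1.30 mm. (Shell/infill is judged within the island containing the point — the largest one.) The point is inside the cross-section, 1.30 mm from the nearest boundary — within the 1.6 mm shell band (4 × 0.4).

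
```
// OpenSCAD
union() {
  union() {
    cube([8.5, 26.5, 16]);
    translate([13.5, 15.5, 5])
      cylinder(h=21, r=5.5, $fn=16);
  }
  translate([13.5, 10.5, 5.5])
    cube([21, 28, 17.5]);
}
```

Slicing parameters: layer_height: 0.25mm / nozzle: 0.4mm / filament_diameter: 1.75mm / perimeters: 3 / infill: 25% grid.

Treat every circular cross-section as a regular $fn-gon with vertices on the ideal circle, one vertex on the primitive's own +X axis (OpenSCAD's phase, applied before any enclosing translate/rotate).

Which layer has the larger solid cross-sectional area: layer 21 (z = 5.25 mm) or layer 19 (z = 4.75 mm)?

layer 21 (z = 5.25 mm)

Layer 21 (z = 5.25): the 8.5×26.5 cube contributes its full rectangle (area 225.25 mm²); the r=5.5 cylinder at (13.5, 15.5) gives a regular 16-gon of circumradius 5.5 (constant along its height) (area = (16/2)·5.500²·sin(360°/16) = 92.61 mm²); Taking the union: the regions partially overlap — summed areas 317.86 mm² minus the doubly-counted overlap 1.23 mm² gives 316.63 mm² — area = 316.63 mm²; the cube at (13.5, 10.5) does not reach this height (z outside [5.5, 23]); Merging all regions: only the result so far is present, so the union is just that shape — area = 316.63 mm². So its area = 316.63 mm². Layer 19 (z = 4.75): the cube (footprint 8.5×26.5) is included at this height (area 225.25 mm²); the cylinder at (13.5, 15.5) is not intersected at this z (z outside [5, 26]); Taking the union: only the 8.5×26.5 cube is present, so the union is just that shape — area = 225.25 mm²; the cube at (13.5, 10.5) is absent (z outside [5.5, 23]); Taking the union: only that combined region is present, so the union is just that shape — area = 225.25 mm². So its area = 225.25 mm². Layer 21 is larger (316.63 vs 225.25 mm²).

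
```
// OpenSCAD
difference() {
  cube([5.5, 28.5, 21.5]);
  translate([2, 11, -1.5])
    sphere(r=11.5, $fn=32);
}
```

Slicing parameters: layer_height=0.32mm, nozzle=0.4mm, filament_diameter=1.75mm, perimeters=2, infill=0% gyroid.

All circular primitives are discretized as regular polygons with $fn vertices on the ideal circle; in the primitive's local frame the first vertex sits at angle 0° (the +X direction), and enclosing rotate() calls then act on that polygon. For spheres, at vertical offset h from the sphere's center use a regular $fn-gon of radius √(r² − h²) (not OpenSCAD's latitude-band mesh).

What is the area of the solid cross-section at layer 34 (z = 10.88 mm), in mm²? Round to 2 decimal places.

156.75 mm²

At z = 10.88 mm: the 5.5×28.5 cube contributes its full rectangle (area 156.75 mm²); the sphere at (2, 11) does not reach this height (|z−center|=12.380 > r=11.5); Subtracting the remaining from the first: none of the subtracted shapes is present at this height, so the 5.5×28.5 cube is unchanged — area = 156.75 mm². Overall, the cross-section is a single solid region. Net area = 156.75 mm².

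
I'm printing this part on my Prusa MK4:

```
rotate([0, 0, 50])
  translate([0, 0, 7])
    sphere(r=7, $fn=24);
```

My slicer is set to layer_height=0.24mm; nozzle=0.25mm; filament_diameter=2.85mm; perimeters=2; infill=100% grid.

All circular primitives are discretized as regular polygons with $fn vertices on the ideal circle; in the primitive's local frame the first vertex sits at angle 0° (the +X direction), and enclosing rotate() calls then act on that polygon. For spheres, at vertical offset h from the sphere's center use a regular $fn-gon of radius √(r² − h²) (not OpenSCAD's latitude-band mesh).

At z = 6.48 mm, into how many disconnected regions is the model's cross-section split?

1

At z = 6.48 mm: the r=7 sphere contributes a regular 24-gon of circumradius √(7²−0.52²) = 6.981; (rotated 50° about Z; rotation is an isometry so areas/perimeters/island counts are preserved). The result has 1 disconnected region.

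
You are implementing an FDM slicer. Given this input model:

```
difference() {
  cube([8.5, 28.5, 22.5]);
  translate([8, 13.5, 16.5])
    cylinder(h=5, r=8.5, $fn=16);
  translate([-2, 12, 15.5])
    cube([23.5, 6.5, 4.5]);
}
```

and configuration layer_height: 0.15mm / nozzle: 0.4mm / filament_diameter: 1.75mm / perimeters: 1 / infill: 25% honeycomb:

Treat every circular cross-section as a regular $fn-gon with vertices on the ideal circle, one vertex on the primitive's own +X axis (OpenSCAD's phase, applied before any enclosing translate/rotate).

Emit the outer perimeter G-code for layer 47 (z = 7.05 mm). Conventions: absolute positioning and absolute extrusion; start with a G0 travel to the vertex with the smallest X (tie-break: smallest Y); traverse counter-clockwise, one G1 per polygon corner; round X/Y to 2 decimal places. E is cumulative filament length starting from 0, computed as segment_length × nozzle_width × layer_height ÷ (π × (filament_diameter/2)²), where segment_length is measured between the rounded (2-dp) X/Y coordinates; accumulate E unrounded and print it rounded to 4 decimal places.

G0 X0.00 Y0.00 Z7.05
G1 X8.50 Y0.00 E0.2120
G1 X8.50 Y28.50 E0.9230
G1 X0.00 Y28.50 E1.1350
G1 X0.00 Y0.00 E1.8459

At z = 7.05 mm: the 8.5×28.5 cube contributes its full rectangle; the cylinder at (8, 13.5) is not intersected at this z (z outside [16.5, 21.5]); the cube at (-2, 12) is not intersected at this z (z outside [15.5, 20]); Taking the first minus the rest: none of the subtracted shapes is present at this height, so the 8.5×28.5 cube is unchanged — 1 connected region. The outline is a single polygon with 4 vertices. Extrusion per mm of travel: 0.4 × 0.15 / (π × 0.875²) = 0.024945. Accumulating E over each segment gives final E = 1.8459.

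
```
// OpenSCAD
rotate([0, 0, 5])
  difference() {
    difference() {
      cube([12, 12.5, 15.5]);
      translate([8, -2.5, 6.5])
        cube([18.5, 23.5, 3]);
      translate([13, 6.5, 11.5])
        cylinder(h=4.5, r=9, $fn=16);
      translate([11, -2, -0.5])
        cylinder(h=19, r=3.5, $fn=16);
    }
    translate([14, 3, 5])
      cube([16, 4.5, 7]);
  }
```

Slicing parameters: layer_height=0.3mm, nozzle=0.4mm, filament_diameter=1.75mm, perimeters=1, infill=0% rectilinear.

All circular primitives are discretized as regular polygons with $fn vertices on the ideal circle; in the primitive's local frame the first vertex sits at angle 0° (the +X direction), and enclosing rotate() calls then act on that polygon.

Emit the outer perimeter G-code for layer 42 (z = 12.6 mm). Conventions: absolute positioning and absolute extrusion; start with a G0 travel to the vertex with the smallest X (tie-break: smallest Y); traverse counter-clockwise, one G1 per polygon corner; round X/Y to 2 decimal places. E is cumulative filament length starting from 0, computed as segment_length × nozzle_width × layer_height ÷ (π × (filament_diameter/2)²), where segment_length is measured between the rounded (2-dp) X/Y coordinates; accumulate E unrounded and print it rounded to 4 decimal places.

At z = 12.6 mm: the cube (footprint 12×12.5) is included at this height; the cube at (8, -2.5) is absent (z outside [6.5, 9.5]); the r=9 cylinder at (13, 6.5) contributes a regular 16-gon of circumradius 9; the r=3.5 cylinder at (11, -2) contributes a regular 16-gon of circumradius 3.5; After the difference (first − rest): starting from the 12×12.5 cube, the r=9 cylinder at (13, 6.5) partially overlaps it — only the 88.49 mm² overlap (of its 247.98 mm²) is removed, clipping the outline; the r=3.5 cylinder at (11, -2) misses the remaining region (no effect) — 1 connected region; the cube at (14, 3) is not intersected at this z (z outside [5, 12]); Subtracting the remaining from the first: none of the subtracted shapes is present at this height, so the result so far is unchanged — 1 connected region; (whole slice rotated 5° about Z — lengths, areas and connectivity unchanged). The outline is a single polygon with 8 vertices. Extrusion per mm of travel: 0.4 × 0.3 / (π × 0.875²) = 0.049890. Accumulating E over each segment gives final E = 1.9746.

G0 X-1.09 Y12.45 Z12.60
G1 X0.00 Y0.00 E0.6235
G1 X6.81 Y0.60 E0.9646
G1 X6.60 Y0.71 E0.9764
G1 X4.40 Y3.45 E1.1517
G1 X3.42 Y6.82 E1.3268
G1 X3.80 Y10.31 E1.5020
G1 X5.28 Y13.01 E1.6556
G1 X-1.09 Y12.45 E1.9746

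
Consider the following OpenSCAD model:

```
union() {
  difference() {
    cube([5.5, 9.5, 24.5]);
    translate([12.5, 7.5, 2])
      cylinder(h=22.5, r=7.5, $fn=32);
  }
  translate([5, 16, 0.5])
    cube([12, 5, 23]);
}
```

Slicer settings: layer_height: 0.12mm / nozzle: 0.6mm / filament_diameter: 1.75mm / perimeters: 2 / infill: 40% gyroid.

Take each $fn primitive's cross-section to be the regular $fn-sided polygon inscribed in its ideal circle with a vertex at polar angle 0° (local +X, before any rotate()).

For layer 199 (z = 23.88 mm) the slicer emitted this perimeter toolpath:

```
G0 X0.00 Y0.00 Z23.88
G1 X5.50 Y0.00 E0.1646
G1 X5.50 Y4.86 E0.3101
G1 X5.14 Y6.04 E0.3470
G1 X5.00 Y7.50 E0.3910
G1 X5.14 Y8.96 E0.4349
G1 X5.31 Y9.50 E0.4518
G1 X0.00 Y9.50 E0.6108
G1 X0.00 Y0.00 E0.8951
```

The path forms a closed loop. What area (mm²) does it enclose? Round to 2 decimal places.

Apply the shoelace formula to the sequence of (X, Y) vertices; enclosed area = 50.63 mm².

50.63 mm²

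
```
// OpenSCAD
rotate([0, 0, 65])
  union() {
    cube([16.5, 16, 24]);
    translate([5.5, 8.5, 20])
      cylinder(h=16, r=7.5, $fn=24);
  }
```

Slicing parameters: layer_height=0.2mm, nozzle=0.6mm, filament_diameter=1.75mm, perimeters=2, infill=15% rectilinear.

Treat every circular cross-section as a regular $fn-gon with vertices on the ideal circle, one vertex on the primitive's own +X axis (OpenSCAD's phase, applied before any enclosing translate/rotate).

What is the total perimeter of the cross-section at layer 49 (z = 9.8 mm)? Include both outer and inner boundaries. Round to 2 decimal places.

At z = 9.8 mm: the 16.5×16 cube contributes its full rectangle (perimeter 65.00 mm); the cylinder at (5.5, 8.5) is absent (z outside [20, 36]); Merging all regions: only the 16.5×16 cube is present, so the union is just that shape — boundary = 65.00 mm; (whole slice rotated 65° about Z — lengths, areas and connectivity unchanged). Overall, the cross-section is a single solid region. Total boundary length (outer) = 65.00 mm.

65.00 mm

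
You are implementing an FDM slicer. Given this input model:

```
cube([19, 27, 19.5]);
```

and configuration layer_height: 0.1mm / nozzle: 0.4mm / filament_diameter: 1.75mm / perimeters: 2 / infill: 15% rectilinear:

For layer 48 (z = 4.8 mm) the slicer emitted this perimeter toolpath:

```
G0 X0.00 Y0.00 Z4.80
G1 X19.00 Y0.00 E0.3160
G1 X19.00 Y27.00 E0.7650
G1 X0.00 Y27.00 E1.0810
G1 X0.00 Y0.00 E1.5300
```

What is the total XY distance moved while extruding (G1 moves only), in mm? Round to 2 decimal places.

Sum the Euclidean lengths of each G1 segment: total = 92.00 mm.

92.00 mm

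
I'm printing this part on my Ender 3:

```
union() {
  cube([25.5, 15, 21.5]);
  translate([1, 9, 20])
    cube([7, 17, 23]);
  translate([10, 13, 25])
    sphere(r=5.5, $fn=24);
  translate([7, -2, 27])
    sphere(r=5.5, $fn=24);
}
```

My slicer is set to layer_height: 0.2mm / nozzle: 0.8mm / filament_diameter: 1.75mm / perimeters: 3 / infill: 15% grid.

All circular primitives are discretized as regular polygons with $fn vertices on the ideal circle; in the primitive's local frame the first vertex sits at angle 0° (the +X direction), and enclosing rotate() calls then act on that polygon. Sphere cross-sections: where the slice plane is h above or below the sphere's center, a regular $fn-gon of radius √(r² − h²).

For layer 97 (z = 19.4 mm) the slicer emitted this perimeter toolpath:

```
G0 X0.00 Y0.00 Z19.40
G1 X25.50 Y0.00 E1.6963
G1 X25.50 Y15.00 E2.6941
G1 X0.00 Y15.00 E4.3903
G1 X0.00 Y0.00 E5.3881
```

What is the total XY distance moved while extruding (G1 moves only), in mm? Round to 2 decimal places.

81.00 mm

Sum the Euclidean lengths of each G1 segment: total = 81.00 mm.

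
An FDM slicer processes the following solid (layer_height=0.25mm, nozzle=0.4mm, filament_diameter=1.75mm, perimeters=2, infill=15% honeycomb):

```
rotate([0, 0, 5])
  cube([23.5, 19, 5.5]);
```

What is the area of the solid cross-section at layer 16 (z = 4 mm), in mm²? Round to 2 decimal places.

446.50 mm²

At z = 4 mm: the cube (footprint 23.5×19) is included at this height (area 446.50 mm²); (whole slice rotated 5° about Z — lengths, areas and connectivity unchanged). Overall, the cross-section is a single solid region. Net area = 446.50 mm².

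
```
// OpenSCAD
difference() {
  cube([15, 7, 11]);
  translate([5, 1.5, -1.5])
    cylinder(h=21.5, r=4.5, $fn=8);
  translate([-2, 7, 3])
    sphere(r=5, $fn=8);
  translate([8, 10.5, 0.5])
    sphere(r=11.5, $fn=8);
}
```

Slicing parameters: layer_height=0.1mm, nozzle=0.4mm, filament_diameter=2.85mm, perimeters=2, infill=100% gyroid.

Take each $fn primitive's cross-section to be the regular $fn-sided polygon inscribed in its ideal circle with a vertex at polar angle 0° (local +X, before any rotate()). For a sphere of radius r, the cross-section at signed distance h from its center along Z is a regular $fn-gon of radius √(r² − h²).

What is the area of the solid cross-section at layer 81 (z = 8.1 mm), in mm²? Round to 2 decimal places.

29.32 mm²

At z = 8.1 mm: the 15×7 cube contributes its full rectangle (area 105.00 mm²); the cylinder at (5, 1.5): section is a regular 8-gon, circumradius r=4.5 (area = (8/2)·4.500²·sin(360°/8) = 57.28 mm²); the sphere at (-2, 7) does not reach this height (|z−center|=5.100 > r=5); the r=11.5 sphere at (8, 10.5) contributes a regular 8-gon of circumradius √(11.5²−7.6²) = 8.631 (area = (8/2)·8.631²·sin(360°/8) = 210.69 mm²); Taking the first minus the rest: starting from the 15×7 cube (105.00 mm²), the r=4.5 cylinder at (5, 1.5) partially overlaps it — only the 41.21 mm² overlap (of its 57.28 mm²) is removed, clipping the outline; the r=11.5 sphere at (8, 10.5) partially overlaps it — only the 34.47 mm² overlap (of its 210.69 mm²) is removed, clipping the outline — area = 29.32 mm². Overall, the cross-section has 2 separate islands. Net area = 29.32 mm².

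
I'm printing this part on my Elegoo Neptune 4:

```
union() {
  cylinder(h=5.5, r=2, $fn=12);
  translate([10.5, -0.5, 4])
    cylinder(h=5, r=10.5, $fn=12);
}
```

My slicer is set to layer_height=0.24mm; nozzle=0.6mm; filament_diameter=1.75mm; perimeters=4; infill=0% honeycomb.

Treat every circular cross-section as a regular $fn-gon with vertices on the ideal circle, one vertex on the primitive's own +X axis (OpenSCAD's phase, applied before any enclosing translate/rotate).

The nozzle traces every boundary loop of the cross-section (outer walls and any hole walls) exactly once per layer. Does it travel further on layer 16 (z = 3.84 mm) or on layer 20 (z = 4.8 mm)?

Layer 16 (z = 3.84): the r=2 cylinder gives a regular 12-gon of circumradius 2 (constant along its height) (perimeter = 2·12·2.000·sin(180°/12) = 12.42 mm); the cylinder at (10.5, -0.5) is absent (z outside [4, 9]); Merging all regions: only the r=2 cylinder is present, so the union is just that shape — boundary = 12.42 mm. So its perimeter = 12.42 mm. Layer 20 (z = 4.8): the cylinder: section is a regular 12-gon, circumradius r=2 (perimeter = 2·12·2.000·sin(180°/12) = 12.42 mm); the cylinder at (10.5, -0.5): section is a regular 12-gon, circumradius r=10.5 (perimeter = 2·12·10.500·sin(180°/12) = 65.22 mm); Merging all regions: the regions partially overlap (shared area 4.94 mm²), so the edge portions inside another operand are dropped and the merged outline is re-measured after clipping — boundary = 68.61 mm. So its perimeter = 68.61 mm. Layer 20 is larger (68.61 vs 12.42 mm).

layer 20 (z = 4.8 mm)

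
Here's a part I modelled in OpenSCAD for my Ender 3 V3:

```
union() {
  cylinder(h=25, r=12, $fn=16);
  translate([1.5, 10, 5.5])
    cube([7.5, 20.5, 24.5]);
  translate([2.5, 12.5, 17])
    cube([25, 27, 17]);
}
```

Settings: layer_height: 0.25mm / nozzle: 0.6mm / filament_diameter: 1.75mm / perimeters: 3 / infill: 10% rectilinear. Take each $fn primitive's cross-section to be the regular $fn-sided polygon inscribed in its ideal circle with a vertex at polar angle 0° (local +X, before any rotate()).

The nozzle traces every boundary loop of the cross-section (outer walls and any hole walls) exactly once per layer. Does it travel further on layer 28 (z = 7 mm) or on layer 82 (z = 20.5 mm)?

layer 82 (z = 20.5 mm)

Layer 28 (z = 7): the r=12 cylinder contributes a regular 16-gon of circumradius 12 (perimeter = 2·16·12.000·sin(180°/16) = 74.91 mm); the cube at (1.5, 10) (footprint 7.5×20.5) is included at this height (perimeter 56.00 mm); the cube at (2.5, 12.5) does not reach this height (z outside [17, 34]); Taking the union: the regions partially overlap (shared area 5.19 mm²), so the edge portions inside another operand are dropped and the merged outline is re-measured after clipping — boundary = 119.39 mm. So its perimeter = 119.39 mm. Layer 82 (z = 20.5): the r=12 cylinder contributes a regular 16-gon of circumradius 12 (perimeter = 2·16·12.000·sin(180°/16) = 74.91 mm); the 7.5×20.5 cube at (1.5, 10) contributes its full rectangle (perimeter 56.00 mm); the cube at (2.5, 12.5) is present — its section is the full 25×27 rectangle (perimeter 104.00 mm); Taking the union: the regions partially overlap (shared area 122.19 mm²), so the edge portions inside another operand are dropped and the merged outline is re-measured after clipping — boundary = 174.39 mm. So its perimeter = 174.39 mm. Layer 82 is larger (174.39 vs 119.39 mm).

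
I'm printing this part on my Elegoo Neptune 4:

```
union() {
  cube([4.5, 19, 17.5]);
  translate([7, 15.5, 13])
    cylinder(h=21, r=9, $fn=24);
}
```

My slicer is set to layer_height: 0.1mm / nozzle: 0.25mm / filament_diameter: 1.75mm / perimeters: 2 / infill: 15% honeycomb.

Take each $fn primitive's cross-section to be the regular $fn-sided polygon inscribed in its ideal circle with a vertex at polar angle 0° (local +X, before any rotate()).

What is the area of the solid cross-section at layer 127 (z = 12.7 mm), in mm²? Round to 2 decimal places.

At z = 12.7 mm: the cube is present — its section is the full 4.5×19 rectangle (area 85.50 mm²); the cylinder at (7, 15.5) does not reach this height (z outside [13, 34]); Merging all regions: only the 4.5×19 cube is present, so the union is just that shape — area = 85.50 mm². Overall, the cross-section is a single solid region. Net area = 85.50 mm².

85.50 mm²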